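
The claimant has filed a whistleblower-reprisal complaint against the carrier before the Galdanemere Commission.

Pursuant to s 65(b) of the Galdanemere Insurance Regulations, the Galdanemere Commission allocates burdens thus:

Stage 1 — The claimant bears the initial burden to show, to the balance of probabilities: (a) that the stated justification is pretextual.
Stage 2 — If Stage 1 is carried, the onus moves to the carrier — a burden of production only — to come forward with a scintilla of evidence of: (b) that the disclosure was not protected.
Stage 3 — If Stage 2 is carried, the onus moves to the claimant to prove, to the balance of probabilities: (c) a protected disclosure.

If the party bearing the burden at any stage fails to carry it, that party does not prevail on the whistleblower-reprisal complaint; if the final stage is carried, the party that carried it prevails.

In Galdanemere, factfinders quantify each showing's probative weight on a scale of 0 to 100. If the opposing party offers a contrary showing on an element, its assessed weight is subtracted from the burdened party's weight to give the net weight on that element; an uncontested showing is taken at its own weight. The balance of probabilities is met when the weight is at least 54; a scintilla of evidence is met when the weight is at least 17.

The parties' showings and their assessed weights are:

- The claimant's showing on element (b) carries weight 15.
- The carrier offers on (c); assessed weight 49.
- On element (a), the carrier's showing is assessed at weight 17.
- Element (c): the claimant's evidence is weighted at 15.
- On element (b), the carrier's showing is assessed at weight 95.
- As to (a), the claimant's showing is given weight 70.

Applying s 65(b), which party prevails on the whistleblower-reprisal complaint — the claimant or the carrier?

carrier

Stage 1 (claimant, the balance of probabilities, weight is at least 54): (a) net 70−17=53 < 54 — fails.
  The claimant does not carry Stage 1.
The analysis ends at Stage 1; the carrier prevails.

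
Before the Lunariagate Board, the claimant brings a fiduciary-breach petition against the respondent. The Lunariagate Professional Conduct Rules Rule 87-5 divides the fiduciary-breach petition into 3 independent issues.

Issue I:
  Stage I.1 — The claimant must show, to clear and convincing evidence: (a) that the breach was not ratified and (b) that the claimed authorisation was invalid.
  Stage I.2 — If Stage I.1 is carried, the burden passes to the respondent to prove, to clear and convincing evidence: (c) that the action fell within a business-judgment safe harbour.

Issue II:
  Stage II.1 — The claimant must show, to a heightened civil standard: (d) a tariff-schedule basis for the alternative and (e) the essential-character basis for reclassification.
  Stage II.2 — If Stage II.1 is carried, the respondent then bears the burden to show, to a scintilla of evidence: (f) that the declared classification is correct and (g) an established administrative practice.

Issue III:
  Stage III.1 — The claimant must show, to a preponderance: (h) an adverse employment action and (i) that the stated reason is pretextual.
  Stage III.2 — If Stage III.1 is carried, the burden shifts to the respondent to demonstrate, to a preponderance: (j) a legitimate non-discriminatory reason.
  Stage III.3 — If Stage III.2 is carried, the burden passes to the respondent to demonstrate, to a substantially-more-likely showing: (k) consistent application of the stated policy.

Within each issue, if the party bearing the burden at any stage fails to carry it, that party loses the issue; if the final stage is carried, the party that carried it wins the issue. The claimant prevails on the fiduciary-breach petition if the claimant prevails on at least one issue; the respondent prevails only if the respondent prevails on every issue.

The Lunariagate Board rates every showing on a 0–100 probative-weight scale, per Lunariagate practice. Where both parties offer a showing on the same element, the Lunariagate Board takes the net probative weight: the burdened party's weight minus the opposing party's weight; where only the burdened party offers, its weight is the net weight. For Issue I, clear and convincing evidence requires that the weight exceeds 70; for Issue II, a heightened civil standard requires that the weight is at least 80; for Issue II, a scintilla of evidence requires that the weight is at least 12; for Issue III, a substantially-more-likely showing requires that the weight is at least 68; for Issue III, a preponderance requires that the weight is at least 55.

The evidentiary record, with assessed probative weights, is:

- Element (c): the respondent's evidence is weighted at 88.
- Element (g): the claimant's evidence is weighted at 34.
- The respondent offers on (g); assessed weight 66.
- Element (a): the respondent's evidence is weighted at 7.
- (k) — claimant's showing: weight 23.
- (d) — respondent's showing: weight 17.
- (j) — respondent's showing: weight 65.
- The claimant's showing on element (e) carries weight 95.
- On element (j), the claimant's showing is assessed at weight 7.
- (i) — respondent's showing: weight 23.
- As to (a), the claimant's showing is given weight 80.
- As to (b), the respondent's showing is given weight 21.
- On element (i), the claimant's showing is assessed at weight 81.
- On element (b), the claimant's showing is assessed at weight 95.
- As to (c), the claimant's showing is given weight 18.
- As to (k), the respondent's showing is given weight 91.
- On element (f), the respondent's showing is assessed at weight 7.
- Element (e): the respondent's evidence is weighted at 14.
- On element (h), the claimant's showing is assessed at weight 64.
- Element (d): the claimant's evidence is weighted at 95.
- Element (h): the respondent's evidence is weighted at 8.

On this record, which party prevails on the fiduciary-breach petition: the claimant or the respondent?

— Issue I —
At Stage I.1 the claimant must meet clear and convincing evidence (weight exceeds 70): on (a) the weight is 80 less the opposing 7 gives net 73, > 70, so (a) meets the standard; on (b) the weight is 95 less the opposing 21 gives net 74, which does exceed 70, so (b) meets the standard.
  The claimant carries Stage I.1; the respondent now bears the burden.
At Stage I.2 the respondent must meet clear and convincing evidence (weight exceeds 70): on (c) the weight is 88 less the opposing 18 gives net 70, which does not exceed 70, so (c) does not meet the standard.
  Stage I.2 not carried; the respondent fails its burden.
The claimant prevails on this issue.
— Issue II —
At Stage II.1 the claimant must meet a heightened civil standard (weight is at least 80): on (d) the weight is 95 less the opposing 17 gives net 78, < 80, so (d) does not meet the standard; on (e) the weight is 95 less the opposing 14 gives net 81, which does reach 80, so (e) meets the standard.
  Stage II.1 not carried; the claimant fails its burden.
The analysis ends at Stage II.1; the respondent prevails on this issue.
— Issue III —
Stage III.1 (claimant, a preponderance, weight is at least 55): (h) net 64−8=56 ≥ 55 — meets; (i) net 81−23=58 ≥ 55 — meets.
  The claimant carries Stage III.1; the respondent now bears the burden.
Stage III.2 (respondent, a preponderance, weight is at least 55): (j) net 65−7=58 ≥ 55 — meets.
  Stage III.2 carried; the burden remains with the respondent.
Stage III.3 (respondent, a substantially-more-likely showing, weight is at least 68): (k) net 91−23=68 ≥ 68 — meets.
  All elements met at the final stage.
With every stage satisfied, the respondent prevails on this issue.
Per-issue: Issue I → claimant; Issue II → respondent; Issue III → respondent. The claimant must prevail on at least one issue; overall, the claimant prevails.

claimant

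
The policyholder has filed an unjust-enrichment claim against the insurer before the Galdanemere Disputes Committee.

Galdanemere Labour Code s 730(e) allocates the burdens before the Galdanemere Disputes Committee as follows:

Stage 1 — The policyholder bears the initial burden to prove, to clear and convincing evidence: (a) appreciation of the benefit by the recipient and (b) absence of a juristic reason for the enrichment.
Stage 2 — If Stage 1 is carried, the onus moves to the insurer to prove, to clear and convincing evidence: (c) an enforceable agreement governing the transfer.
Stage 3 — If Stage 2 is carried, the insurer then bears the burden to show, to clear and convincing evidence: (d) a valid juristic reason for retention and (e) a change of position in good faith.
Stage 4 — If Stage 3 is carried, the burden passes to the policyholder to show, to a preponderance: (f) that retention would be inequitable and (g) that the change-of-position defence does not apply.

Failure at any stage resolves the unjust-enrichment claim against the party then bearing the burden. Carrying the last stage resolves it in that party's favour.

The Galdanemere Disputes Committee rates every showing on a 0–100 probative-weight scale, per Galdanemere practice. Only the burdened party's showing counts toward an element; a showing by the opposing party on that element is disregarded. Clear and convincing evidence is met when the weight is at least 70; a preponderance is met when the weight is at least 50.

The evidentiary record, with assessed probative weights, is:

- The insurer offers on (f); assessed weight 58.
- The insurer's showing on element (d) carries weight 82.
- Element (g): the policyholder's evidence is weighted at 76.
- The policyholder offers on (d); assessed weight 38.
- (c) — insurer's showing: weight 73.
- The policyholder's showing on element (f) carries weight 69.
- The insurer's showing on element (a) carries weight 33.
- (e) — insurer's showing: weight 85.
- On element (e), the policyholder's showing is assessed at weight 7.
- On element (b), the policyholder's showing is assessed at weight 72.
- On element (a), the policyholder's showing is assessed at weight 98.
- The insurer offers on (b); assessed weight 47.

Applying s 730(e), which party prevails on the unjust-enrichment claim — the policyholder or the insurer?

At Stage 1 the policyholder must meet clear and convincing evidence (weight is at least 70): on (a) the weight is 98 (the insurer's 33 is given no effect), ≥ 70, so (a) meets the standard; on (b) the weight is 72 (the insurer's 47 is given no effect), which does reach 70, so (b) meets the standard.
  All elements met. The burden passes to the insurer.
At Stage 2 the insurer must meet clear and convincing evidence (weight is at least 70): on (c) the weight is 73, ≥ 70, so (c) meets the standard.
  Stage 2 carried; the burden remains with the insurer.
At Stage 3 the insurer must meet clear and convincing evidence (weight is at least 70): on (d) the weight is 82 (the policyholder's 38 is given no effect), which does reach 70, so (d) meets the standard; on (e) the weight is 85 (the policyholder's 7 is given no effect), which does reach 70, so (e) meets the standard.
  The insurer carries Stage 3; the policyholder now bears the burden.
At Stage 4 the policyholder must meet a preponderance (weight is at least 50): on (f) the weight is 69 (the insurer's 58 is given no effect), which does reach 50, so (f) meets the standard; on (g) the weight is 76, ≥ 50, so (g) meets the standard.
  Stage 4 carried; the final stage is satisfied.
With every stage satisfied, the policyholder prevails.

policyholder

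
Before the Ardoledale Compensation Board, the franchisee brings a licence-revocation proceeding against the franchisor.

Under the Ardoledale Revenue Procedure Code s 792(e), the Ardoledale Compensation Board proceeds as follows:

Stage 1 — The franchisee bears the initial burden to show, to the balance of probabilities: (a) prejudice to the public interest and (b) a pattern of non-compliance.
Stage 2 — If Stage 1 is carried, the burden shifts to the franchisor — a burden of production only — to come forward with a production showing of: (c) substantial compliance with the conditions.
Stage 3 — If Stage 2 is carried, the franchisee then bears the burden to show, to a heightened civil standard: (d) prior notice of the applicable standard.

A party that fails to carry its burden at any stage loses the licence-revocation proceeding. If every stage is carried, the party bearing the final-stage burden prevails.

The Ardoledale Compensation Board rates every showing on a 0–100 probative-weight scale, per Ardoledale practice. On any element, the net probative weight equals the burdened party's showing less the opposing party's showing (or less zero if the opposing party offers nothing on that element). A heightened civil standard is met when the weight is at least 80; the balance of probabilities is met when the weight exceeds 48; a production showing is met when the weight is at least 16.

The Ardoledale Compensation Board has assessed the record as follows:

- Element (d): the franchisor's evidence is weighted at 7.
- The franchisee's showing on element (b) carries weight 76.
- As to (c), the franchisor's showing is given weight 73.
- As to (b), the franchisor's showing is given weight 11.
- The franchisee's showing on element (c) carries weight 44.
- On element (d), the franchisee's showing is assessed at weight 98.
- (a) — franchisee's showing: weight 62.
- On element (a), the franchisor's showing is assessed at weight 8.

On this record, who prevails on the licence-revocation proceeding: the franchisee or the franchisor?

Stage 1 — burden on franchisee; standard: the balance of probabilities (weight exceeds 48).
    (a): 62 − 8 = 54 > 48 [met]
    (b): 76 − 11 = 65 > 48 [met]
  All elements met. The burden passes to the franchisor.
Stage 2 — burden on franchisor; standard: a production showing (weight is at least 16).
    (c): 73 − 44 = 29 ≥ 16 [met]
  The franchisor carries Stage 2; the franchisee now bears the burden.
Stage 3 — burden on franchisee; standard: a heightened civil standard (weight is at least 80).
    (d): 98 − 7 = 91 ≥ 80 [met]
  Stage 3 carried; the final stage is satisfied.
With every stage satisfied, the franchisee prevails.

franchisee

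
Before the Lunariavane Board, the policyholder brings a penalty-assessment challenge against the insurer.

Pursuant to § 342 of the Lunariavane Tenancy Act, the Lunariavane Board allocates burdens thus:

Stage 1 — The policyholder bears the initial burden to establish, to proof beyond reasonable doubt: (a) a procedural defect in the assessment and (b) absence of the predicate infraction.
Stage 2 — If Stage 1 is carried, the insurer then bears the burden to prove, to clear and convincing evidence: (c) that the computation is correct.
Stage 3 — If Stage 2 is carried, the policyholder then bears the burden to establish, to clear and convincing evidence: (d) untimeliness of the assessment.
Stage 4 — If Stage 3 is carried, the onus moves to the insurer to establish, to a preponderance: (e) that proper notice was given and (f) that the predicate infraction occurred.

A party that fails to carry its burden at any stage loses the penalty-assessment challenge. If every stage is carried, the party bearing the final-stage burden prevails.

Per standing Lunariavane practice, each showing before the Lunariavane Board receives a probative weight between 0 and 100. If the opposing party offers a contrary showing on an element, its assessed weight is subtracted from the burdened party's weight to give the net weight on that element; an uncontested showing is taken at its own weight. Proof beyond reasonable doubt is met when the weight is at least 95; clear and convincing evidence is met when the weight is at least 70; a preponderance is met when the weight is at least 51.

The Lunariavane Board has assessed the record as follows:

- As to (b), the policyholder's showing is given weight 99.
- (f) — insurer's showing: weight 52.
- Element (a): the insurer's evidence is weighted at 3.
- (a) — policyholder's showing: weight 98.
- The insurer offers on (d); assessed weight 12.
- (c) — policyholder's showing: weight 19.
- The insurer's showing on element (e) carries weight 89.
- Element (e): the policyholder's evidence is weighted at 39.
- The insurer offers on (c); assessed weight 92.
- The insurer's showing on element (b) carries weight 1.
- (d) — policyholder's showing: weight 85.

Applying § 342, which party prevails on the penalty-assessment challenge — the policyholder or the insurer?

Stage 1 (policyholder, proof beyond reasonable doubt, weight is at least 95): (a) net 98−3=95 ≥ 95 — meets; (b) net 99−1=98 ≥ 95 — meets.
  All elements met. The burden passes to the insurer.
Stage 2 (insurer, clear and convincing evidence, weight is at least 70): (c) net 92−19=73 ≥ 70 — meets.
  The insurer carries Stage 2; the policyholder now bears the burden.
Stage 3 (policyholder, clear and convincing evidence, weight is at least 70): (d) net 85−12=73 ≥ 70 — meets.
  Stage 3 is satisfied; the onus moves to the insurer.
Stage 4 (insurer, a preponderance, weight is at least 51): (e) net 89−39=50 < 51 — fails; (f) 52 ≥ 51 — meets.
  Stage 4 not carried; the insurer fails its burden.
So the policyholder prevails.

policyholder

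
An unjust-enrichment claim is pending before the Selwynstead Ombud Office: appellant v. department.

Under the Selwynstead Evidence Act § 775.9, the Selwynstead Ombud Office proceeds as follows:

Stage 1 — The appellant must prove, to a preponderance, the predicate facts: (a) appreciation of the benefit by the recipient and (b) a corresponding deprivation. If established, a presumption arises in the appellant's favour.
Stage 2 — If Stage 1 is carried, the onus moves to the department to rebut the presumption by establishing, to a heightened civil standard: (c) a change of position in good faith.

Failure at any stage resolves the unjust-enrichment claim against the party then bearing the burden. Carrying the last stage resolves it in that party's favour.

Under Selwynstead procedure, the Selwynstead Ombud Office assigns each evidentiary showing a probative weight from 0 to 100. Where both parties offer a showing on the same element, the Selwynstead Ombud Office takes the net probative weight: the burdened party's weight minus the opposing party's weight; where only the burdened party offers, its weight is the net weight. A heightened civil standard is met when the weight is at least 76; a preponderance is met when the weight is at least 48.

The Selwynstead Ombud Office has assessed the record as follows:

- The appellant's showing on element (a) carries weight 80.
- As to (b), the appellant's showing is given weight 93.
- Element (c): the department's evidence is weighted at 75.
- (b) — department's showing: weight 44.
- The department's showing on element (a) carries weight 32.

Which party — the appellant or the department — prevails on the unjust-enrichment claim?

Stage 1 (appellant, a preponderance, weight is at least 48): (a) net 80−32=48 ≥ 48 — meets; (b) net 93−44=49 ≥ 48 — meets.
  The appellant carries Stage 1; the department now bears the burden.
Stage 2 (department, a heightened civil standard, weight is at least 76): (c) 75 < 76 — fails.
  Stage 2 not carried; the department fails its burden.
The analysis ends at Stage 2; the appellant prevails.

appellant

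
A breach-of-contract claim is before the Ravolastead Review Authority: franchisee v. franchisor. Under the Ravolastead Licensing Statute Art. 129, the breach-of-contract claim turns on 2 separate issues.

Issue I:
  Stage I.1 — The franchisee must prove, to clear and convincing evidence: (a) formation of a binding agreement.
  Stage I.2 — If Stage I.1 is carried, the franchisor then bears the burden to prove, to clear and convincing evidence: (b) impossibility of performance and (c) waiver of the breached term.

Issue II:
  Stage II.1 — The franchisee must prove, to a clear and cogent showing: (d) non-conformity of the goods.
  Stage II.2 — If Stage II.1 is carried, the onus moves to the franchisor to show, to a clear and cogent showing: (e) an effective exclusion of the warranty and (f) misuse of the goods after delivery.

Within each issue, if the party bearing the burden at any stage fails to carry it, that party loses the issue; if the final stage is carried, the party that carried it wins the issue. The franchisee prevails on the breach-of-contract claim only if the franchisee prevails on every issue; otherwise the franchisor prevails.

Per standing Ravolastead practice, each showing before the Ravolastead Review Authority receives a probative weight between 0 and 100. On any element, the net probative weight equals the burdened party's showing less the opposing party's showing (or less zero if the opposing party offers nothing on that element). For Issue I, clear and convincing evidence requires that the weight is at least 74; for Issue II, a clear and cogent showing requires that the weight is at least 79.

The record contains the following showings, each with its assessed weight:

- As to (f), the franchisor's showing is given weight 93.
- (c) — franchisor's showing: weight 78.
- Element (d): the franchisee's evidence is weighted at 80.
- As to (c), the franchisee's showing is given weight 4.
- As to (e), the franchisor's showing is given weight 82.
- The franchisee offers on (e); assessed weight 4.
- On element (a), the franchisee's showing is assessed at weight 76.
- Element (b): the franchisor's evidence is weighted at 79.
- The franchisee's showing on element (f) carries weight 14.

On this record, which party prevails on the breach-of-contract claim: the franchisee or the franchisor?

franchisor

— Issue I —
At Stage I.1 the franchisee must meet clear and convincing evidence (weight is at least 74): on (a) the weight is 76, ≥ 74, so (a) meets the standard.
  The franchisee carries Stage I.1; the franchisor now bears the burden.
At Stage I.2 the franchisor must meet clear and convincing evidence (weight is at least 74): on (b) the weight is 79, ≥ 74, so (b) meets the standard; on (c) the weight is 78 less the opposing 4 gives net 74, ≥ 74, so (c) meets the standard.
  All elements met at the final stage.
With every stage satisfied, the franchisor prevails on this issue.
— Issue II —
Stage II.1 — burden on franchisee; standard: a clear and cogent showing (weight is at least 79).
    (d): 80 ≥ 79 [met]
  Stage II.1 is satisfied; the onus moves to the franchisor.
Stage II.2 — burden on franchisor; standard: a clear and cogent showing (weight is at least 79).
    (e): 82 − 4 = 78 < 79 [not met]
    (f): 93 − 14 = 79 ≥ 79 [met]
  Not every element is met, so the franchisor fails to carry Stage II.2.
The franchisee prevails on this issue.
Per-issue: Issue I → franchisor; Issue II → franchisee. The franchisee must prevail on every issue; overall, the franchisor prevails.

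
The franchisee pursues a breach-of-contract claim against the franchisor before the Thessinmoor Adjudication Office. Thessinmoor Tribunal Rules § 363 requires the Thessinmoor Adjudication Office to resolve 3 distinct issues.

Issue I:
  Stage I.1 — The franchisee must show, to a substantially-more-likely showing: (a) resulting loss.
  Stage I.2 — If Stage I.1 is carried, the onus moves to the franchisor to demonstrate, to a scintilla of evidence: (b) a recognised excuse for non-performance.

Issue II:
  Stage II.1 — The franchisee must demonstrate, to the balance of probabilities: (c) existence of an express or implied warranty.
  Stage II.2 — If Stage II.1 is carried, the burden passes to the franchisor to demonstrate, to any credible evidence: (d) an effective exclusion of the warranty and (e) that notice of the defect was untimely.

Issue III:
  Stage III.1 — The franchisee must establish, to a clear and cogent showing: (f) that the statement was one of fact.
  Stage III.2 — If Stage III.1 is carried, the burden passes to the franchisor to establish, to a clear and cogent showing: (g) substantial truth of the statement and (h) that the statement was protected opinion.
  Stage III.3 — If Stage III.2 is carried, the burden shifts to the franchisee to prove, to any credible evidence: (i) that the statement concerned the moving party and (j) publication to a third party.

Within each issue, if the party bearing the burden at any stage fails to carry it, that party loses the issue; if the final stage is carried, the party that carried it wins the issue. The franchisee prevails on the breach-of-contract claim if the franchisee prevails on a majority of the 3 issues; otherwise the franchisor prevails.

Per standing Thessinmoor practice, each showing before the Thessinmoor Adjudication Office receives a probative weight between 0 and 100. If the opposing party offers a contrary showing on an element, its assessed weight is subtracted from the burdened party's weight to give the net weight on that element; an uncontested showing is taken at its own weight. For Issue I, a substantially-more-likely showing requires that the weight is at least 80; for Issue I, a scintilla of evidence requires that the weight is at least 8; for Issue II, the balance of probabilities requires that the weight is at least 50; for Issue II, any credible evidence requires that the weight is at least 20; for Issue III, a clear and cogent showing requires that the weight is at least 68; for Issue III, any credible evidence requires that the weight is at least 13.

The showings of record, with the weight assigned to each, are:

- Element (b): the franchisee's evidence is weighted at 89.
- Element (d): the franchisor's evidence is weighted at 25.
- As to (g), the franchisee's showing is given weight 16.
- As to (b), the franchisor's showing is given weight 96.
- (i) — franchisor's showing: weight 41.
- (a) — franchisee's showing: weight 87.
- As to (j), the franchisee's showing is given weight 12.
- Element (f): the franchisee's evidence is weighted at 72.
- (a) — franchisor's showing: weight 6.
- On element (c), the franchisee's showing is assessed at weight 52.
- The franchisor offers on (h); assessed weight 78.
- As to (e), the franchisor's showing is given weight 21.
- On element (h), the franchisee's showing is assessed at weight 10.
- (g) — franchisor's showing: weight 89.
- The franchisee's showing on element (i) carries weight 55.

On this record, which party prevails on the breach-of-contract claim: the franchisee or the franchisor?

— Issue I —
Stage I.1 (franchisee, a substantially-more-likely showing, weight is at least 80): (a) net 87−6=81 ≥ 80 — meets.
  The franchisee carries Stage I.1; the franchisor now bears the burden.
Stage I.2 (franchisor, a scintilla of evidence, weight is at least 8): (b) net 96−89=7 < 8 — fails.
  Stage I.2 not carried; the franchisor fails its burden.
So the franchisee prevails on this issue.
— Issue II —
Stage II.1 (franchisee, the balance of probabilities, weight is at least 50): (c) 52 ≥ 50 — meets.
  Stage II.1 carried; the burden shifts to the franchisor.
Stage II.2 (franchisor, any credible evidence, weight is at least 20): (d) 25 ≥ 20 — meets; (e) 21 ≥ 20 — meets.
  All elements met at the final stage.
Every stage carried; the franchisor prevails on this issue.
— Issue III —
At Stage III.1 the franchisee must meet a clear and cogent showing (weight is at least 68): on (f) the weight is 72, ≥ 68, so (f) meets the standard.
  The franchisee carries Stage III.1; the franchisor now bears the burden.
At Stage III.2 the franchisor must meet a clear and cogent showing (weight is at least 68): on (g) the weight is 89 less the opposing 16 gives net 73, which does reach 68, so (g) meets the standard; on (h) the weight is 78 less the opposing 10 gives net 68, ≥ 68, so (h) meets the standard.
  Stage III.2 is satisfied; the onus moves to the franchisee.
At Stage III.3 the franchisee must meet any credible evidence (weight is at least 13): on (i) the weight is 55 less the opposing 41 gives net 14, ≥ 13, so (i) meets the standard; on (j) the weight is 12, < 13, so (j) does not meet the standard.
  Not every element is met, so the franchisee fails to carry Stage III.3.
The analysis ends at Stage III.3; the franchisor prevails on this issue.
Per-issue: Issue I → franchisee; Issue II → franchisor; Issue III → franchisor. The franchisee must prevail on a majority of issues; overall, the franchisor prevails.

franchisor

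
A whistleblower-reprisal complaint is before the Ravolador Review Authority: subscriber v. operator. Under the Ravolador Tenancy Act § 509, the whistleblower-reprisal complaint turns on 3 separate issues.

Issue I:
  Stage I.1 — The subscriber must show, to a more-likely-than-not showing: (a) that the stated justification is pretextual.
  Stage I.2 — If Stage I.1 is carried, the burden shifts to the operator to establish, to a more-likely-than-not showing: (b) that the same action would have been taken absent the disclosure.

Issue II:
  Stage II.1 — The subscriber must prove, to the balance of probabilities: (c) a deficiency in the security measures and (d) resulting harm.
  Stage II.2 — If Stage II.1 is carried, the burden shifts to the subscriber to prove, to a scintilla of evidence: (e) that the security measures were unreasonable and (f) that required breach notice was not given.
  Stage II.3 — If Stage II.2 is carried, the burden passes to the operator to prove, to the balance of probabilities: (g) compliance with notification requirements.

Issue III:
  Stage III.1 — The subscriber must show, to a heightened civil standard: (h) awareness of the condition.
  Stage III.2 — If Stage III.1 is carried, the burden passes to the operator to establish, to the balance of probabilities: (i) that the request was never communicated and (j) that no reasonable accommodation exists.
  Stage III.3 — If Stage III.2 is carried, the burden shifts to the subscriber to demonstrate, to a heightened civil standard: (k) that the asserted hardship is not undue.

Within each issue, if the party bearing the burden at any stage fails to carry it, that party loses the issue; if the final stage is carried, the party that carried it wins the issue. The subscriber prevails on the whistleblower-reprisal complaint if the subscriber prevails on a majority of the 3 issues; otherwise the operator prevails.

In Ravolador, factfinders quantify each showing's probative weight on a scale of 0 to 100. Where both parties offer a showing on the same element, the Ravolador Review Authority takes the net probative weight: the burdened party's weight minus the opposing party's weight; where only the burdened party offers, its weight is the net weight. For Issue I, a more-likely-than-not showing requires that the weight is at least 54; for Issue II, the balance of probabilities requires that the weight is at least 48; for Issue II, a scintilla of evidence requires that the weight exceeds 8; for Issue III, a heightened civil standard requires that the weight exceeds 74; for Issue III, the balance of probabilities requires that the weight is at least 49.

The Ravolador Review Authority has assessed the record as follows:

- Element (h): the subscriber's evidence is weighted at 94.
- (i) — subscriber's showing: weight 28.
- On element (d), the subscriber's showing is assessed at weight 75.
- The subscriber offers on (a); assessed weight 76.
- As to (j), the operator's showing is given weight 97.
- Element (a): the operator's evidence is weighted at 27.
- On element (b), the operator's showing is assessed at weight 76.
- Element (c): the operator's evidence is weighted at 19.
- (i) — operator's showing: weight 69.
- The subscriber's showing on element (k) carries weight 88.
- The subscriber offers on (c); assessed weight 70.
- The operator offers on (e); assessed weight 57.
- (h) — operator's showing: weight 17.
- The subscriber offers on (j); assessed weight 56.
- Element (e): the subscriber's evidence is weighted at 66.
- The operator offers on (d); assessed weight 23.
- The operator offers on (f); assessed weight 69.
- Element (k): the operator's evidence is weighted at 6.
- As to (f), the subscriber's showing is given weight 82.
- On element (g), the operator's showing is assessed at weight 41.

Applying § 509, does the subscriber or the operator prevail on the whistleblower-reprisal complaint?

— Issue I —
At Stage I.1 the subscriber must meet a more-likely-than-not showing (weight is at least 54): on (a) the weight is 76 less the opposing 27 gives net 49, < 54, so (a) does not meet the standard.
  The subscriber does not carry Stage I.1.
The operator prevails on this issue.
— Issue II —
Stage II.1 (subscriber, the balance of probabilities, weight is at least 48): (c) net 70−19=51 ≥ 48 — meets; (d) net 75−23=52 ≥ 48 — meets.
  Stage II.1 is satisfied; the subscriber continues to bear the burden.
Stage II.2 (subscriber, a scintilla of evidence, weight exceeds 8): (e) net 66−57=9 > 8 — meets; (f) net 82−69=13 > 8 — meets.
  Stage II.2 is satisfied; the onus moves to the operator.
Stage II.3 (operator, the balance of probabilities, weight is at least 48): (g) 41 < 48 — fails.
  The operator does not carry Stage II.3.
So the subscriber prevails on this issue.
— Issue III —
Stage III.1 (subscriber, a heightened civil standard, weight exceeds 74): (h) net 94−17=77 > 74 — meets.
  The subscriber carries Stage III.1; the operator now bears the burden.
Stage III.2 (operator, the balance of probabilities, weight is at least 49): (i) net 69−28=41 < 49 — fails; (j) net 97−56=41 < 49 — fails.
  Stage III.2 not carried; the operator fails its burden.
The subscriber prevails on this issue.
Per-issue: Issue I → operator; Issue II → subscriber; Issue III → subscriber. The subscriber must prevail on a majority of issues; overall, the subscriber prevails.

subscriber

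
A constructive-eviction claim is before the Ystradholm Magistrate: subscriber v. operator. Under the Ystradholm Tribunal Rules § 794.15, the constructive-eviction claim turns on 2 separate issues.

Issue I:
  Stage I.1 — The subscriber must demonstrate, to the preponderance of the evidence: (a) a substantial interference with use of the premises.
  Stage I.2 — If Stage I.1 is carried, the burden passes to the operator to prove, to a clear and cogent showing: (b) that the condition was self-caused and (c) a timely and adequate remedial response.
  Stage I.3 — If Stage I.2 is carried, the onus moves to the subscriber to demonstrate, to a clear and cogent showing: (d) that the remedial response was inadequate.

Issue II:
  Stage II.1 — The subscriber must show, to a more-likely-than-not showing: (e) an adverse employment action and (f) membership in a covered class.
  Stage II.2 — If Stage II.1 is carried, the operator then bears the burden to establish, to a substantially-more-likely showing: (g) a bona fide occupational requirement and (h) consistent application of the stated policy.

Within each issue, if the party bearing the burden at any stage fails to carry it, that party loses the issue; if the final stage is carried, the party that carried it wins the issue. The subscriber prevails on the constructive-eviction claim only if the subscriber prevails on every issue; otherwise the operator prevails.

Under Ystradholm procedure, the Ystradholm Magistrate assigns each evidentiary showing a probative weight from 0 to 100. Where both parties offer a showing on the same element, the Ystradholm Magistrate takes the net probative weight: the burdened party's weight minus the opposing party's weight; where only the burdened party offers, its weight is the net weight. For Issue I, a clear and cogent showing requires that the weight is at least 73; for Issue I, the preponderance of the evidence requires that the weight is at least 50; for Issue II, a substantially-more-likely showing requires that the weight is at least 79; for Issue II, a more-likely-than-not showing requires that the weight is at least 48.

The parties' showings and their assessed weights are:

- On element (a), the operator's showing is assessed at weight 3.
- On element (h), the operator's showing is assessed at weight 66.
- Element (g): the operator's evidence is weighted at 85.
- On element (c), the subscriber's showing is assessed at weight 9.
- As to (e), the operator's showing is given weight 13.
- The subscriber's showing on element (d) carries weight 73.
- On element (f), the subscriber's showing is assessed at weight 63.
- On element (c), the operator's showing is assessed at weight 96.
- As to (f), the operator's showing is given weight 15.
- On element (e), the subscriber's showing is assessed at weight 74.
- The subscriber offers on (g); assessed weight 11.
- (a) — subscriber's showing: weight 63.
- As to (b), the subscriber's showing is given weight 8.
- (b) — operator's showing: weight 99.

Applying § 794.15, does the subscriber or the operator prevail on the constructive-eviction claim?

— Issue I —
Stage I.1 (subscriber, the preponderance of the evidence, weight is at least 50): (a) net 63−3=60 ≥ 50 — meets.
  All elements met. The burden passes to the operator.
Stage I.2 (operator, a clear and cogent showing, weight is at least 73): (b) net 99−8=91 ≥ 73 — meets; (c) net 96−9=87 ≥ 73 — meets.
  The operator carries Stage I.2; the subscriber now bears the burden.
Stage I.3 (subscriber, a clear and cogent showing, weight is at least 73): (d) 73 ≥ 73 — meets.
  The subscriber carries the last stage.
All stages carried — the subscriber prevails on this issue.
— Issue II —
Stage II.1 (subscriber, a more-likely-than-not showing, weight is at least 48): (e) net 74−13=61 ≥ 48 — meets; (f) net 63−15=48 ≥ 48 — meets.
  Stage II.1 is satisfied; the onus moves to the operator.
Stage II.2 (operator, a substantially-more-likely showing, weight is at least 79): (g) net 85−11=74 < 79 — fails; (h) 66 < 79 — fails.
  The operator does not carry Stage II.2.
The subscriber prevails on this issue.
Per-issue: Issue I → subscriber; Issue II → subscriber. The subscriber must prevail on every issue; overall, the subscriber prevails.

subscriber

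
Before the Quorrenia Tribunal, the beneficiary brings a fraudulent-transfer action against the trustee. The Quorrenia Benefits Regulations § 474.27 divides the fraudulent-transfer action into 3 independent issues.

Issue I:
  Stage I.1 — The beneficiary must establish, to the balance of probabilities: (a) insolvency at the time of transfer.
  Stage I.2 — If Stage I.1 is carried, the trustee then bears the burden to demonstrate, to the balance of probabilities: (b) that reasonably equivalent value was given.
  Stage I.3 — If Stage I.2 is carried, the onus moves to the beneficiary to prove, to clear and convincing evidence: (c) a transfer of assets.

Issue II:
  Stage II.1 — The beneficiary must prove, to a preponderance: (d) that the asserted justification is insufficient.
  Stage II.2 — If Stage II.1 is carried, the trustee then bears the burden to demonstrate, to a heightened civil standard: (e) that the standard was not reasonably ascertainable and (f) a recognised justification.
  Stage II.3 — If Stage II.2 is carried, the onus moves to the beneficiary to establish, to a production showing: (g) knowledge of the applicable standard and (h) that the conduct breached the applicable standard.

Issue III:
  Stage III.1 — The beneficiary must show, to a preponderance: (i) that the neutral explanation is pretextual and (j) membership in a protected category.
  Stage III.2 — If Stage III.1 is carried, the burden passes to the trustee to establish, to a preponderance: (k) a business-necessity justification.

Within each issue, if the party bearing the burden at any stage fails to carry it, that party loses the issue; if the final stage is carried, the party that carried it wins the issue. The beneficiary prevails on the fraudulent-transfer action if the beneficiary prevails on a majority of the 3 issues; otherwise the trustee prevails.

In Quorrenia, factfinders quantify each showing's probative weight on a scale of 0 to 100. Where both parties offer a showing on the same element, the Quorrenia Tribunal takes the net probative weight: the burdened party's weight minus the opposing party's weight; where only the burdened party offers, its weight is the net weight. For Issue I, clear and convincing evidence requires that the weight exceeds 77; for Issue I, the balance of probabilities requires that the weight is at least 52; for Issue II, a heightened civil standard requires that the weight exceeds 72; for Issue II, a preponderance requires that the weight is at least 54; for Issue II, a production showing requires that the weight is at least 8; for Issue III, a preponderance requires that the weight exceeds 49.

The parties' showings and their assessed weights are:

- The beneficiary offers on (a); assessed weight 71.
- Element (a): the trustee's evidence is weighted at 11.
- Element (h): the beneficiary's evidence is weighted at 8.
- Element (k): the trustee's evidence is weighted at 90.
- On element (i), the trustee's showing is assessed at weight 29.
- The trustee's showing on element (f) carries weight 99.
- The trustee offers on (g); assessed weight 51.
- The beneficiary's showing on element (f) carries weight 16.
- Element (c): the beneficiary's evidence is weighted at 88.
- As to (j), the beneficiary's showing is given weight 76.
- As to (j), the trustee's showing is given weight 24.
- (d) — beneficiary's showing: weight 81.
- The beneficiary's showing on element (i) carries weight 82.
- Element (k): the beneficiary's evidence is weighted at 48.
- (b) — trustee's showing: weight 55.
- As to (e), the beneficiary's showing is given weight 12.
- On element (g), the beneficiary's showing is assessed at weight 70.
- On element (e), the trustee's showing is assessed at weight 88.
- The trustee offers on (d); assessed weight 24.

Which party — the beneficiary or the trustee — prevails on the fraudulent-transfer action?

beneficiary

— Issue I —
Stage I.1 — burden on beneficiary; standard: the balance of probabilities (weight is at least 52).
    (a): 71 − 11 = 60 ≥ 52 [met]
  Stage I.1 is satisfied; the onus moves to the trustee.
Stage I.2 — burden on trustee; standard: the balance of probabilities (weight is at least 52).
    (b): 55 ≥ 52 [met]
  All elements met. The burden passes to the beneficiary.
Stage I.3 — burden on beneficiary; standard: clear and convincing evidence (weight exceeds 77).
    (c): 88 > 77 [met]
  Stage I.3 carried; the final stage is satisfied.
Every stage carried; the beneficiary prevails on this issue.
— Issue II —
Stage II.1 — burden on beneficiary; standard: a preponderance (weight is at least 54).
    (d): 81 − 24 = 57 ≥ 54 [met]
  Stage II.1 carried; the burden shifts to the trustee.
Stage II.2 — burden on trustee; standard: a heightened civil standard (weight exceeds 72).
    (e): 88 − 12 = 76 > 72 [met]
    (f): 99 − 16 = 83 > 72 [met]
  Stage II.2 carried; the burden shifts to the beneficiary.
Stage II.3 — burden on beneficiary; standard: a production showing (weight is at least 8).
    (g): 70 − 51 = 19 ≥ 8 [met]
    (h): 8 ≥ 8 [met]
  Stage II.3 carried; the final stage is satisfied.
Every stage carried; the beneficiary prevails on this issue.
— Issue III —
Stage III.1 — burden on beneficiary; standard: a preponderance (weight exceeds 49).
    (i): 82 − 29 = 53 > 49 [met]
    (j): 76 − 24 = 52 > 49 [met]
  All elements met. The burden passes to the trustee.
Stage III.2 — burden on trustee; standard: a preponderance (weight exceeds 49).
    (k): 90 − 48 = 42 ≤ 49 [not met]
  Stage III.2 not carried; the trustee fails its burden.
The analysis ends at Stage III.2; the beneficiary prevails on this issue.
Per-issue: Issue I → beneficiary; Issue II → beneficiary; Issue III → beneficiary. The beneficiary must prevail on a majority of issues; overall, the beneficiary prevails.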